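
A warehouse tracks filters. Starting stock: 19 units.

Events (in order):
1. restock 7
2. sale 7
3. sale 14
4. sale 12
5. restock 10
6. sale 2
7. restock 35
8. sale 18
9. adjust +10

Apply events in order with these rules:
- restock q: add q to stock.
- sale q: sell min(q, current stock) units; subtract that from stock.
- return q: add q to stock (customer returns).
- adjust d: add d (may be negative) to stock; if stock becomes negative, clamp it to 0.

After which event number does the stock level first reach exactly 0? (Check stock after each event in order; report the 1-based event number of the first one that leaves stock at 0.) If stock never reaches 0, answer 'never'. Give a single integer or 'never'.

Processing events:
Start: stock = 19
  Event 1 (restock 7): 19 + 7 = 26
  Event 2 (sale 7): sell min(7,26)=7. stock: 26 - 7 = 19. total_sold = 7
  Event 3 (sale 14): sell min(14,19)=14. stock: 19 - 14 = 5. total_sold = 21
  Event 4 (sale 12): sell min(12,5)=5. stock: 5 - 5 = 0. total_sold = 26
  Event 5 (restock 10): 0 + 10 = 10
  Event 6 (sale 2): sell min(2,10)=2. stock: 10 - 2 = 8. total_sold = 28
  Event 7 (restock 35): 8 + 35 = 43
  Event 8 (sale 18): sell min(18,43)=18. stock: 43 - 18 = 25. total_sold = 46
  Event 9 (adjust +10): 25 + 10 = 35
Final: stock = 35, total_sold = 46

First zero at event 4.

Answer: 4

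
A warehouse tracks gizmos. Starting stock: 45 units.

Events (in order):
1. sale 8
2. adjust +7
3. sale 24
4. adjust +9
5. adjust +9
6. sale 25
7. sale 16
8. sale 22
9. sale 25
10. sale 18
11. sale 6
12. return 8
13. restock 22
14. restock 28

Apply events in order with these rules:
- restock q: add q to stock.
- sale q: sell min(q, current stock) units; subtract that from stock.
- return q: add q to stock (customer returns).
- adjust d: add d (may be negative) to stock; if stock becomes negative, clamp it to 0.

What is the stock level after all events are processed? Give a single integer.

Answer: 58

Derivation:
Processing events:
Start: stock = 45
  Event 1 (sale 8): sell min(8,45)=8. stock: 45 - 8 = 37. total_sold = 8
  Event 2 (adjust +7): 37 + 7 = 44
  Event 3 (sale 24): sell min(24,44)=24. stock: 44 - 24 = 20. total_sold = 32
  Event 4 (adjust +9): 20 + 9 = 29
  Event 5 (adjust +9): 29 + 9 = 38
  Event 6 (sale 25): sell min(25,38)=25. stock: 38 - 25 = 13. total_sold = 57
  Event 7 (sale 16): sell min(16,13)=13. stock: 13 - 13 = 0. total_sold = 70
  Event 8 (sale 22): sell min(22,0)=0. stock: 0 - 0 = 0. total_sold = 70
  Event 9 (sale 25): sell min(25,0)=0. stock: 0 - 0 = 0. total_sold = 70
  Event 10 (sale 18): sell min(18,0)=0. stock: 0 - 0 = 0. total_sold = 70
  Event 11 (sale 6): sell min(6,0)=0. stock: 0 - 0 = 0. total_sold = 70
  Event 12 (return 8): 0 + 8 = 8
  Event 13 (restock 22): 8 + 22 = 30
  Event 14 (restock 28): 30 + 28 = 58
Final: stock = 58, total_sold = 70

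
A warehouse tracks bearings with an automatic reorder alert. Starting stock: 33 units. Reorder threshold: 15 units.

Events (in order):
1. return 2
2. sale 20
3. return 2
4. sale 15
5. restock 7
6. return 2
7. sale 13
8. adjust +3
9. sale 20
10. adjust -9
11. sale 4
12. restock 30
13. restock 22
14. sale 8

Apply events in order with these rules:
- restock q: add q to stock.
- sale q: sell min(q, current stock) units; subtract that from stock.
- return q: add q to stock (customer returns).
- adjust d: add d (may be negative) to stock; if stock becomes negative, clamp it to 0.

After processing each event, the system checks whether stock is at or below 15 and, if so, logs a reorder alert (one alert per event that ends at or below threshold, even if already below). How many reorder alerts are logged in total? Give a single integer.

Answer: 9

Derivation:
Processing events:
Start: stock = 33
  Event 1 (return 2): 33 + 2 = 35
  Event 2 (sale 20): sell min(20,35)=20. stock: 35 - 20 = 15. total_sold = 20
  Event 3 (return 2): 15 + 2 = 17
  Event 4 (sale 15): sell min(15,17)=15. stock: 17 - 15 = 2. total_sold = 35
  Event 5 (restock 7): 2 + 7 = 9
  Event 6 (return 2): 9 + 2 = 11
  Event 7 (sale 13): sell min(13,11)=11. stock: 11 - 11 = 0. total_sold = 46
  Event 8 (adjust +3): 0 + 3 = 3
  Event 9 (sale 20): sell min(20,3)=3. stock: 3 - 3 = 0. total_sold = 49
  Event 10 (adjust -9): 0 + -9 = 0 (clamped to 0)
  Event 11 (sale 4): sell min(4,0)=0. stock: 0 - 0 = 0. total_sold = 49
  Event 12 (restock 30): 0 + 30 = 30
  Event 13 (restock 22): 30 + 22 = 52
  Event 14 (sale 8): sell min(8,52)=8. stock: 52 - 8 = 44. total_sold = 57
Final: stock = 44, total_sold = 57

Checking against threshold 15:
  After event 1: stock=35 > 15
  After event 2: stock=15 <= 15 -> ALERT
  After event 3: stock=17 > 15
  After event 4: stock=2 <= 15 -> ALERT
  After event 5: stock=9 <= 15 -> ALERT
  After event 6: stock=11 <= 15 -> ALERT
  After event 7: stock=0 <= 15 -> ALERT
  After event 8: stock=3 <= 15 -> ALERT
  After event 9: stock=0 <= 15 -> ALERT
  After event 10: stock=0 <= 15 -> ALERT
  After event 11: stock=0 <= 15 -> ALERT
  After event 12: stock=30 > 15
  After event 13: stock=52 > 15
  After event 14: stock=44 > 15
Alert events: [2, 4, 5, 6, 7, 8, 9, 10, 11]. Count = 9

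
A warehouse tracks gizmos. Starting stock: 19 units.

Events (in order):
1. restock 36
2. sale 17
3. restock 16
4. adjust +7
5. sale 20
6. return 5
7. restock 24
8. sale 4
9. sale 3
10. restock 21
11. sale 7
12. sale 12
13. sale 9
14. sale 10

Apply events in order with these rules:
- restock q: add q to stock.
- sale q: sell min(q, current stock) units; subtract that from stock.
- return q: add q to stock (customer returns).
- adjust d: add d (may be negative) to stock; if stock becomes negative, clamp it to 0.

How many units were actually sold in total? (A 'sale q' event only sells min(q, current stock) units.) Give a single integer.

Processing events:
Start: stock = 19
  Event 1 (restock 36): 19 + 36 = 55
  Event 2 (sale 17): sell min(17,55)=17. stock: 55 - 17 = 38. total_sold = 17
  Event 3 (restock 16): 38 + 16 = 54
  Event 4 (adjust +7): 54 + 7 = 61
  Event 5 (sale 20): sell min(20,61)=20. stock: 61 - 20 = 41. total_sold = 37
  Event 6 (return 5): 41 + 5 = 46
  Event 7 (restock 24): 46 + 24 = 70
  Event 8 (sale 4): sell min(4,70)=4. stock: 70 - 4 = 66. total_sold = 41
  Event 9 (sale 3): sell min(3,66)=3. stock: 66 - 3 = 63. total_sold = 44
  Event 10 (restock 21): 63 + 21 = 84
  Event 11 (sale 7): sell min(7,84)=7. stock: 84 - 7 = 77. total_sold = 51
  Event 12 (sale 12): sell min(12,77)=12. stock: 77 - 12 = 65. total_sold = 63
  Event 13 (sale 9): sell min(9,65)=9. stock: 65 - 9 = 56. total_sold = 72
  Event 14 (sale 10): sell min(10,56)=10. stock: 56 - 10 = 46. total_sold = 82
Final: stock = 46, total_sold = 82

Answer: 82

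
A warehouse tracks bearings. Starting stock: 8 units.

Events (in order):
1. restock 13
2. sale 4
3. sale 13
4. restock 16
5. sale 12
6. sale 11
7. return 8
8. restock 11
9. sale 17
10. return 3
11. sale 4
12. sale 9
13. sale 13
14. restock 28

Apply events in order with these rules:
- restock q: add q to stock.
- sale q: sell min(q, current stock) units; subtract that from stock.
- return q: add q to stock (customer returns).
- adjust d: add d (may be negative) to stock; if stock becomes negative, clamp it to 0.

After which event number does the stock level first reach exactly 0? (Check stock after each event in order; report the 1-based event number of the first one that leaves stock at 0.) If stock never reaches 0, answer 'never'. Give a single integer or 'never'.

Processing events:
Start: stock = 8
  Event 1 (restock 13): 8 + 13 = 21
  Event 2 (sale 4): sell min(4,21)=4. stock: 21 - 4 = 17. total_sold = 4
  Event 3 (sale 13): sell min(13,17)=13. stock: 17 - 13 = 4. total_sold = 17
  Event 4 (restock 16): 4 + 16 = 20
  Event 5 (sale 12): sell min(12,20)=12. stock: 20 - 12 = 8. total_sold = 29
  Event 6 (sale 11): sell min(11,8)=8. stock: 8 - 8 = 0. total_sold = 37
  Event 7 (return 8): 0 + 8 = 8
  Event 8 (restock 11): 8 + 11 = 19
  Event 9 (sale 17): sell min(17,19)=17. stock: 19 - 17 = 2. total_sold = 54
  Event 10 (return 3): 2 + 3 = 5
  Event 11 (sale 4): sell min(4,5)=4. stock: 5 - 4 = 1. total_sold = 58
  Event 12 (sale 9): sell min(9,1)=1. stock: 1 - 1 = 0. total_sold = 59
  Event 13 (sale 13): sell min(13,0)=0. stock: 0 - 0 = 0. total_sold = 59
  Event 14 (restock 28): 0 + 28 = 28
Final: stock = 28, total_sold = 59

First zero at event 6.

Answer: 6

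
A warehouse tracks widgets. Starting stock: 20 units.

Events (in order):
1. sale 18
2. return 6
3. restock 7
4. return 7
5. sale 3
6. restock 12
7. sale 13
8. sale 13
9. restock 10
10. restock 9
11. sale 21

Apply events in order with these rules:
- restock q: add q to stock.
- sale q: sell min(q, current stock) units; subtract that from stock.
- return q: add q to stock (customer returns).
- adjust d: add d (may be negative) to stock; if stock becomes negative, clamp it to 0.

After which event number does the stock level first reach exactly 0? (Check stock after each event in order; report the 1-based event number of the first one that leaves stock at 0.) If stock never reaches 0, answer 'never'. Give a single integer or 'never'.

Answer: never

Derivation:
Processing events:
Start: stock = 20
  Event 1 (sale 18): sell min(18,20)=18. stock: 20 - 18 = 2. total_sold = 18
  Event 2 (return 6): 2 + 6 = 8
  Event 3 (restock 7): 8 + 7 = 15
  Event 4 (return 7): 15 + 7 = 22
  Event 5 (sale 3): sell min(3,22)=3. stock: 22 - 3 = 19. total_sold = 21
  Event 6 (restock 12): 19 + 12 = 31
  Event 7 (sale 13): sell min(13,31)=13. stock: 31 - 13 = 18. total_sold = 34
  Event 8 (sale 13): sell min(13,18)=13. stock: 18 - 13 = 5. total_sold = 47
  Event 9 (restock 10): 5 + 10 = 15
  Event 10 (restock 9): 15 + 9 = 24
  Event 11 (sale 21): sell min(21,24)=21. stock: 24 - 21 = 3. total_sold = 68
Final: stock = 3, total_sold = 68

Stock never reaches 0.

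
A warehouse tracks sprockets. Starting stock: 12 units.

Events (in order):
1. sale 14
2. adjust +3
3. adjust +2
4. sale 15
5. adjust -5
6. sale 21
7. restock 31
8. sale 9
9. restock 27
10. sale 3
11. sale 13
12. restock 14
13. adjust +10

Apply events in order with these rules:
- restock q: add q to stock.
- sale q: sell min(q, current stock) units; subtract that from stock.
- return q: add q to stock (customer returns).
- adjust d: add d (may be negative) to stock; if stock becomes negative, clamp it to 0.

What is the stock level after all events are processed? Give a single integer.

Answer: 57

Derivation:
Processing events:
Start: stock = 12
  Event 1 (sale 14): sell min(14,12)=12. stock: 12 - 12 = 0. total_sold = 12
  Event 2 (adjust +3): 0 + 3 = 3
  Event 3 (adjust +2): 3 + 2 = 5
  Event 4 (sale 15): sell min(15,5)=5. stock: 5 - 5 = 0. total_sold = 17
  Event 5 (adjust -5): 0 + -5 = 0 (clamped to 0)
  Event 6 (sale 21): sell min(21,0)=0. stock: 0 - 0 = 0. total_sold = 17
  Event 7 (restock 31): 0 + 31 = 31
  Event 8 (sale 9): sell min(9,31)=9. stock: 31 - 9 = 22. total_sold = 26
  Event 9 (restock 27): 22 + 27 = 49
  Event 10 (sale 3): sell min(3,49)=3. stock: 49 - 3 = 46. total_sold = 29
  Event 11 (sale 13): sell min(13,46)=13. stock: 46 - 13 = 33. total_sold = 42
  Event 12 (restock 14): 33 + 14 = 47
  Event 13 (adjust +10): 47 + 10 = 57
Final: stock = 57, total_sold = 42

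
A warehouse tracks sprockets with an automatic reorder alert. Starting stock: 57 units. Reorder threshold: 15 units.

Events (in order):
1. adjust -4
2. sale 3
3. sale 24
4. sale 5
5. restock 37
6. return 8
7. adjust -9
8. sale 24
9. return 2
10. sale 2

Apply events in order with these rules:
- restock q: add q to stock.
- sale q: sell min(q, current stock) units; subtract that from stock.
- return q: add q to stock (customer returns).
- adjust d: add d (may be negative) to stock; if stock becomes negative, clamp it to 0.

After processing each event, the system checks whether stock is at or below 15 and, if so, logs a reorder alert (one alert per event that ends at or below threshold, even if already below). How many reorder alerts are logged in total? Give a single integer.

Answer: 0

Derivation:
Processing events:
Start: stock = 57
  Event 1 (adjust -4): 57 + -4 = 53
  Event 2 (sale 3): sell min(3,53)=3. stock: 53 - 3 = 50. total_sold = 3
  Event 3 (sale 24): sell min(24,50)=24. stock: 50 - 24 = 26. total_sold = 27
  Event 4 (sale 5): sell min(5,26)=5. stock: 26 - 5 = 21. total_sold = 32
  Event 5 (restock 37): 21 + 37 = 58
  Event 6 (return 8): 58 + 8 = 66
  Event 7 (adjust -9): 66 + -9 = 57
  Event 8 (sale 24): sell min(24,57)=24. stock: 57 - 24 = 33. total_sold = 56
  Event 9 (return 2): 33 + 2 = 35
  Event 10 (sale 2): sell min(2,35)=2. stock: 35 - 2 = 33. total_sold = 58
Final: stock = 33, total_sold = 58

Checking against threshold 15:
  After event 1: stock=53 > 15
  After event 2: stock=50 > 15
  After event 3: stock=26 > 15
  After event 4: stock=21 > 15
  After event 5: stock=58 > 15
  After event 6: stock=66 > 15
  After event 7: stock=57 > 15
  After event 8: stock=33 > 15
  After event 9: stock=35 > 15
  After event 10: stock=33 > 15
Alert events: []. Count = 0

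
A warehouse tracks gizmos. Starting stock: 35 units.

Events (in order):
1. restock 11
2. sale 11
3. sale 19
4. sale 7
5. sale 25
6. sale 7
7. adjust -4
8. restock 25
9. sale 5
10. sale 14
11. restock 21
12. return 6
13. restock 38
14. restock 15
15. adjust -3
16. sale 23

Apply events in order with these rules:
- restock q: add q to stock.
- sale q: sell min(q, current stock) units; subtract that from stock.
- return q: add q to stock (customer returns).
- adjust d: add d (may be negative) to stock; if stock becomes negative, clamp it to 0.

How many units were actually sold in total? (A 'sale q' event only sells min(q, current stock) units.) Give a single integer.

Answer: 88

Derivation:
Processing events:
Start: stock = 35
  Event 1 (restock 11): 35 + 11 = 46
  Event 2 (sale 11): sell min(11,46)=11. stock: 46 - 11 = 35. total_sold = 11
  Event 3 (sale 19): sell min(19,35)=19. stock: 35 - 19 = 16. total_sold = 30
  Event 4 (sale 7): sell min(7,16)=7. stock: 16 - 7 = 9. total_sold = 37
  Event 5 (sale 25): sell min(25,9)=9. stock: 9 - 9 = 0. total_sold = 46
  Event 6 (sale 7): sell min(7,0)=0. stock: 0 - 0 = 0. total_sold = 46
  Event 7 (adjust -4): 0 + -4 = 0 (clamped to 0)
  Event 8 (restock 25): 0 + 25 = 25
  Event 9 (sale 5): sell min(5,25)=5. stock: 25 - 5 = 20. total_sold = 51
  Event 10 (sale 14): sell min(14,20)=14. stock: 20 - 14 = 6. total_sold = 65
  Event 11 (restock 21): 6 + 21 = 27
  Event 12 (return 6): 27 + 6 = 33
  Event 13 (restock 38): 33 + 38 = 71
  Event 14 (restock 15): 71 + 15 = 86
  Event 15 (adjust -3): 86 + -3 = 83
  Event 16 (sale 23): sell min(23,83)=23. stock: 83 - 23 = 60. total_sold = 88
Final: stock = 60, total_sold = 88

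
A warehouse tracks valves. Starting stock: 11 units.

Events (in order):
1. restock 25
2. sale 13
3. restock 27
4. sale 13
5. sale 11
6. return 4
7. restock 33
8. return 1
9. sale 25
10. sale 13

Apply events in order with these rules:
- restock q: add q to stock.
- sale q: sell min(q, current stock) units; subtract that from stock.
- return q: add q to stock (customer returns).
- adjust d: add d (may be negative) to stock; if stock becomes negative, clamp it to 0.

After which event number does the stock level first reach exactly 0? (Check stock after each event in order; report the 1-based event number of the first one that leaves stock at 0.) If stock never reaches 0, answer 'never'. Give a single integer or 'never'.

Answer: never

Derivation:
Processing events:
Start: stock = 11
  Event 1 (restock 25): 11 + 25 = 36
  Event 2 (sale 13): sell min(13,36)=13. stock: 36 - 13 = 23. total_sold = 13
  Event 3 (restock 27): 23 + 27 = 50
  Event 4 (sale 13): sell min(13,50)=13. stock: 50 - 13 = 37. total_sold = 26
  Event 5 (sale 11): sell min(11,37)=11. stock: 37 - 11 = 26. total_sold = 37
  Event 6 (return 4): 26 + 4 = 30
  Event 7 (restock 33): 30 + 33 = 63
  Event 8 (return 1): 63 + 1 = 64
  Event 9 (sale 25): sell min(25,64)=25. stock: 64 - 25 = 39. total_sold = 62
  Event 10 (sale 13): sell min(13,39)=13. stock: 39 - 13 = 26. total_sold = 75
Final: stock = 26, total_sold = 75

Stock never reaches 0.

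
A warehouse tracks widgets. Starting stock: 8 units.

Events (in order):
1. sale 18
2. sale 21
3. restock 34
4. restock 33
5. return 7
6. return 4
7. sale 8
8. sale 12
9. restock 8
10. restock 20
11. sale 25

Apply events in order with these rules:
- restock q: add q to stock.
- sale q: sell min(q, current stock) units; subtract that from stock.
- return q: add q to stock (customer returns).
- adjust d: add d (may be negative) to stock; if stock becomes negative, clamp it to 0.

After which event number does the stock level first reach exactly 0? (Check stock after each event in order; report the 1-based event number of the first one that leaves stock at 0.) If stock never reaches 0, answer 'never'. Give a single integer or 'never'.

Answer: 1

Derivation:
Processing events:
Start: stock = 8
  Event 1 (sale 18): sell min(18,8)=8. stock: 8 - 8 = 0. total_sold = 8
  Event 2 (sale 21): sell min(21,0)=0. stock: 0 - 0 = 0. total_sold = 8
  Event 3 (restock 34): 0 + 34 = 34
  Event 4 (restock 33): 34 + 33 = 67
  Event 5 (return 7): 67 + 7 = 74
  Event 6 (return 4): 74 + 4 = 78
  Event 7 (sale 8): sell min(8,78)=8. stock: 78 - 8 = 70. total_sold = 16
  Event 8 (sale 12): sell min(12,70)=12. stock: 70 - 12 = 58. total_sold = 28
  Event 9 (restock 8): 58 + 8 = 66
  Event 10 (restock 20): 66 + 20 = 86
  Event 11 (sale 25): sell min(25,86)=25. stock: 86 - 25 = 61. total_sold = 53
Final: stock = 61, total_sold = 53

First zero at event 1.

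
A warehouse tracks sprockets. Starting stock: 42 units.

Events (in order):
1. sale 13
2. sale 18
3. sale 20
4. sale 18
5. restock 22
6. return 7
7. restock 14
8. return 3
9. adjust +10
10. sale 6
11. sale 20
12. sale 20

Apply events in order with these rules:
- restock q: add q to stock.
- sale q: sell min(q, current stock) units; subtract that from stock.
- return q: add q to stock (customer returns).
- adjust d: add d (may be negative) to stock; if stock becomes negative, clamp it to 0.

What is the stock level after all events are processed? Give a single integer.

Answer: 10

Derivation:
Processing events:
Start: stock = 42
  Event 1 (sale 13): sell min(13,42)=13. stock: 42 - 13 = 29. total_sold = 13
  Event 2 (sale 18): sell min(18,29)=18. stock: 29 - 18 = 11. total_sold = 31
  Event 3 (sale 20): sell min(20,11)=11. stock: 11 - 11 = 0. total_sold = 42
  Event 4 (sale 18): sell min(18,0)=0. stock: 0 - 0 = 0. total_sold = 42
  Event 5 (restock 22): 0 + 22 = 22
  Event 6 (return 7): 22 + 7 = 29
  Event 7 (restock 14): 29 + 14 = 43
  Event 8 (return 3): 43 + 3 = 46
  Event 9 (adjust +10): 46 + 10 = 56
  Event 10 (sale 6): sell min(6,56)=6. stock: 56 - 6 = 50. total_sold = 48
  Event 11 (sale 20): sell min(20,50)=20. stock: 50 - 20 = 30. total_sold = 68
  Event 12 (sale 20): sell min(20,30)=20. stock: 30 - 20 = 10. total_sold = 88
Final: stock = 10, total_sold = 88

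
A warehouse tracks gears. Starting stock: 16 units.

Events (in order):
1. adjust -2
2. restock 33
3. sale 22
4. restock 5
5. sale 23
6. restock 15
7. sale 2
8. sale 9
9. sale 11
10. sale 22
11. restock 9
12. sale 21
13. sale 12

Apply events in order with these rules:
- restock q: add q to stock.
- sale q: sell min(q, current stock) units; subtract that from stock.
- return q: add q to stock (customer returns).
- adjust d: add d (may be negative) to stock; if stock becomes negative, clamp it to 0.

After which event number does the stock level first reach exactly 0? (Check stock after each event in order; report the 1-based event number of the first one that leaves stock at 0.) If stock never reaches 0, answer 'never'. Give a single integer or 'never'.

Processing events:
Start: stock = 16
  Event 1 (adjust -2): 16 + -2 = 14
  Event 2 (restock 33): 14 + 33 = 47
  Event 3 (sale 22): sell min(22,47)=22. stock: 47 - 22 = 25. total_sold = 22
  Event 4 (restock 5): 25 + 5 = 30
  Event 5 (sale 23): sell min(23,30)=23. stock: 30 - 23 = 7. total_sold = 45
  Event 6 (restock 15): 7 + 15 = 22
  Event 7 (sale 2): sell min(2,22)=2. stock: 22 - 2 = 20. total_sold = 47
  Event 8 (sale 9): sell min(9,20)=9. stock: 20 - 9 = 11. total_sold = 56
  Event 9 (sale 11): sell min(11,11)=11. stock: 11 - 11 = 0. total_sold = 67
  Event 10 (sale 22): sell min(22,0)=0. stock: 0 - 0 = 0. total_sold = 67
  Event 11 (restock 9): 0 + 9 = 9
  Event 12 (sale 21): sell min(21,9)=9. stock: 9 - 9 = 0. total_sold = 76
  Event 13 (sale 12): sell min(12,0)=0. stock: 0 - 0 = 0. total_sold = 76
Final: stock = 0, total_sold = 76

First zero at event 9.

Answer: 9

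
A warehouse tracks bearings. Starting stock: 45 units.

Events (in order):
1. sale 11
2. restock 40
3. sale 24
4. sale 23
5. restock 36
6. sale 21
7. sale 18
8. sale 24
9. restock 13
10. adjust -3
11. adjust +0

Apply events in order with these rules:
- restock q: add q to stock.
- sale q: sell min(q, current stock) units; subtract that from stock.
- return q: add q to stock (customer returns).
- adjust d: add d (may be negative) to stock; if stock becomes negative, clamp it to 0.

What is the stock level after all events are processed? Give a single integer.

Processing events:
Start: stock = 45
  Event 1 (sale 11): sell min(11,45)=11. stock: 45 - 11 = 34. total_sold = 11
  Event 2 (restock 40): 34 + 40 = 74
  Event 3 (sale 24): sell min(24,74)=24. stock: 74 - 24 = 50. total_sold = 35
  Event 4 (sale 23): sell min(23,50)=23. stock: 50 - 23 = 27. total_sold = 58
  Event 5 (restock 36): 27 + 36 = 63
  Event 6 (sale 21): sell min(21,63)=21. stock: 63 - 21 = 42. total_sold = 79
  Event 7 (sale 18): sell min(18,42)=18. stock: 42 - 18 = 24. total_sold = 97
  Event 8 (sale 24): sell min(24,24)=24. stock: 24 - 24 = 0. total_sold = 121
  Event 9 (restock 13): 0 + 13 = 13
  Event 10 (adjust -3): 13 + -3 = 10
  Event 11 (adjust +0): 10 + 0 = 10
Final: stock = 10, total_sold = 121

Answer: 10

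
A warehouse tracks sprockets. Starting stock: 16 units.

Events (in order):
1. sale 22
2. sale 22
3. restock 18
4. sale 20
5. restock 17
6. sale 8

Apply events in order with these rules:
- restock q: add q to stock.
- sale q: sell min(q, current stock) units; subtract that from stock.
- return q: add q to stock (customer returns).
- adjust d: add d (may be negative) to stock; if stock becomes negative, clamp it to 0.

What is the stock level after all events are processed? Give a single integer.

Processing events:
Start: stock = 16
  Event 1 (sale 22): sell min(22,16)=16. stock: 16 - 16 = 0. total_sold = 16
  Event 2 (sale 22): sell min(22,0)=0. stock: 0 - 0 = 0. total_sold = 16
  Event 3 (restock 18): 0 + 18 = 18
  Event 4 (sale 20): sell min(20,18)=18. stock: 18 - 18 = 0. total_sold = 34
  Event 5 (restock 17): 0 + 17 = 17
  Event 6 (sale 8): sell min(8,17)=8. stock: 17 - 8 = 9. total_sold = 42
Final: stock = 9, total_sold = 42

Answer: 9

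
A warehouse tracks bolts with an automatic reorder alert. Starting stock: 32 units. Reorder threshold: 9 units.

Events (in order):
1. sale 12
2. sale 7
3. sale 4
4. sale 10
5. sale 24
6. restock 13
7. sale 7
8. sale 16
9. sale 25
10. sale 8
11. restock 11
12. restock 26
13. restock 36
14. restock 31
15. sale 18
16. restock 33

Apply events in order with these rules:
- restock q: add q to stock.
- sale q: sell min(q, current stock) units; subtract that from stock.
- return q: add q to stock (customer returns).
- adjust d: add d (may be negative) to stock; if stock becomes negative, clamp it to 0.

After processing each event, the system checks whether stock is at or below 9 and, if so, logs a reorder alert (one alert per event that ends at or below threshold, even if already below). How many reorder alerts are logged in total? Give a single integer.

Answer: 7

Derivation:
Processing events:
Start: stock = 32
  Event 1 (sale 12): sell min(12,32)=12. stock: 32 - 12 = 20. total_sold = 12
  Event 2 (sale 7): sell min(7,20)=7. stock: 20 - 7 = 13. total_sold = 19
  Event 3 (sale 4): sell min(4,13)=4. stock: 13 - 4 = 9. total_sold = 23
  Event 4 (sale 10): sell min(10,9)=9. stock: 9 - 9 = 0. total_sold = 32
  Event 5 (sale 24): sell min(24,0)=0. stock: 0 - 0 = 0. total_sold = 32
  Event 6 (restock 13): 0 + 13 = 13
  Event 7 (sale 7): sell min(7,13)=7. stock: 13 - 7 = 6. total_sold = 39
  Event 8 (sale 16): sell min(16,6)=6. stock: 6 - 6 = 0. total_sold = 45
  Event 9 (sale 25): sell min(25,0)=0. stock: 0 - 0 = 0. total_sold = 45
  Event 10 (sale 8): sell min(8,0)=0. stock: 0 - 0 = 0. total_sold = 45
  Event 11 (restock 11): 0 + 11 = 11
  Event 12 (restock 26): 11 + 26 = 37
  Event 13 (restock 36): 37 + 36 = 73
  Event 14 (restock 31): 73 + 31 = 104
  Event 15 (sale 18): sell min(18,104)=18. stock: 104 - 18 = 86. total_sold = 63
  Event 16 (restock 33): 86 + 33 = 119
Final: stock = 119, total_sold = 63

Checking against threshold 9:
  After event 1: stock=20 > 9
  After event 2: stock=13 > 9
  After event 3: stock=9 <= 9 -> ALERT
  After event 4: stock=0 <= 9 -> ALERT
  After event 5: stock=0 <= 9 -> ALERT
  After event 6: stock=13 > 9
  After event 7: stock=6 <= 9 -> ALERT
  After event 8: stock=0 <= 9 -> ALERT
  After event 9: stock=0 <= 9 -> ALERT
  After event 10: stock=0 <= 9 -> ALERT
  After event 11: stock=11 > 9
  After event 12: stock=37 > 9
  After event 13: stock=73 > 9
  After event 14: stock=104 > 9
  After event 15: stock=86 > 9
  After event 16: stock=119 > 9
Alert events: [3, 4, 5, 7, 8, 9, 10]. Count = 7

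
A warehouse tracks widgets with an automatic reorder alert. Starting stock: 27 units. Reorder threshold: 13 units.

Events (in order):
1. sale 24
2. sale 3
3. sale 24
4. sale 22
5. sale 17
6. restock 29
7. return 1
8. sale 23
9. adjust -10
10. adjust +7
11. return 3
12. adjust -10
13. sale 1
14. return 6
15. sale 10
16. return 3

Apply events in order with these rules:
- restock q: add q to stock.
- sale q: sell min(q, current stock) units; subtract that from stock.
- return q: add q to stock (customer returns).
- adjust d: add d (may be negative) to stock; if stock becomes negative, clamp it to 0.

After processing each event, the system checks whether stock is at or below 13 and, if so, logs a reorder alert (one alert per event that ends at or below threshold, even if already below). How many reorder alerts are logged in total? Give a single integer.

Processing events:
Start: stock = 27
  Event 1 (sale 24): sell min(24,27)=24. stock: 27 - 24 = 3. total_sold = 24
  Event 2 (sale 3): sell min(3,3)=3. stock: 3 - 3 = 0. total_sold = 27
  Event 3 (sale 24): sell min(24,0)=0. stock: 0 - 0 = 0. total_sold = 27
  Event 4 (sale 22): sell min(22,0)=0. stock: 0 - 0 = 0. total_sold = 27
  Event 5 (sale 17): sell min(17,0)=0. stock: 0 - 0 = 0. total_sold = 27
  Event 6 (restock 29): 0 + 29 = 29
  Event 7 (return 1): 29 + 1 = 30
  Event 8 (sale 23): sell min(23,30)=23. stock: 30 - 23 = 7. total_sold = 50
  Event 9 (adjust -10): 7 + -10 = 0 (clamped to 0)
  Event 10 (adjust +7): 0 + 7 = 7
  Event 11 (return 3): 7 + 3 = 10
  Event 12 (adjust -10): 10 + -10 = 0
  Event 13 (sale 1): sell min(1,0)=0. stock: 0 - 0 = 0. total_sold = 50
  Event 14 (return 6): 0 + 6 = 6
  Event 15 (sale 10): sell min(10,6)=6. stock: 6 - 6 = 0. total_sold = 56
  Event 16 (return 3): 0 + 3 = 3
Final: stock = 3, total_sold = 56

Checking against threshold 13:
  After event 1: stock=3 <= 13 -> ALERT
  After event 2: stock=0 <= 13 -> ALERT
  After event 3: stock=0 <= 13 -> ALERT
  After event 4: stock=0 <= 13 -> ALERT
  After event 5: stock=0 <= 13 -> ALERT
  After event 6: stock=29 > 13
  After event 7: stock=30 > 13
  After event 8: stock=7 <= 13 -> ALERT
  After event 9: stock=0 <= 13 -> ALERT
  After event 10: stock=7 <= 13 -> ALERT
  After event 11: stock=10 <= 13 -> ALERT
  After event 12: stock=0 <= 13 -> ALERT
  After event 13: stock=0 <= 13 -> ALERT
  After event 14: stock=6 <= 13 -> ALERT
  After event 15: stock=0 <= 13 -> ALERT
  After event 16: stock=3 <= 13 -> ALERT
Alert events: [1, 2, 3, 4, 5, 8, 9, 10, 11, 12, 13, 14, 15, 16]. Count = 14

Answer: 14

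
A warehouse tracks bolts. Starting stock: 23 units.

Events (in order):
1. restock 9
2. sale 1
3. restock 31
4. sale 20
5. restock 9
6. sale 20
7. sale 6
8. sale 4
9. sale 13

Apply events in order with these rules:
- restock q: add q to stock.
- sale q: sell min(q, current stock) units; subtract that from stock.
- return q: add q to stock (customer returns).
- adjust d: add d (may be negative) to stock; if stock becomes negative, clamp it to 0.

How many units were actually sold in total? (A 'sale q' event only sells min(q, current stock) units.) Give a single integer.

Processing events:
Start: stock = 23
  Event 1 (restock 9): 23 + 9 = 32
  Event 2 (sale 1): sell min(1,32)=1. stock: 32 - 1 = 31. total_sold = 1
  Event 3 (restock 31): 31 + 31 = 62
  Event 4 (sale 20): sell min(20,62)=20. stock: 62 - 20 = 42. total_sold = 21
  Event 5 (restock 9): 42 + 9 = 51
  Event 6 (sale 20): sell min(20,51)=20. stock: 51 - 20 = 31. total_sold = 41
  Event 7 (sale 6): sell min(6,31)=6. stock: 31 - 6 = 25. total_sold = 47
  Event 8 (sale 4): sell min(4,25)=4. stock: 25 - 4 = 21. total_sold = 51
  Event 9 (sale 13): sell min(13,21)=13. stock: 21 - 13 = 8. total_sold = 64
Final: stock = 8, total_sold = 64

Answer: 64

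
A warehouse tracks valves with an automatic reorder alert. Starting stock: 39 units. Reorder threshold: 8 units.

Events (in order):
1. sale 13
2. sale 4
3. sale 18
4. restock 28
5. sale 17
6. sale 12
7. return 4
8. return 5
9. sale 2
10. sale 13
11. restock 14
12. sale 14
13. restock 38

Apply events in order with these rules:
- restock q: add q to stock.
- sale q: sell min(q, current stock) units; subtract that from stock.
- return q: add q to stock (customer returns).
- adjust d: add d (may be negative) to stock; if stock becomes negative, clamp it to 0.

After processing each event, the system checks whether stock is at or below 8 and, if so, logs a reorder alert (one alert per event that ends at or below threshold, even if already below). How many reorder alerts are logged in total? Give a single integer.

Answer: 5

Derivation:
Processing events:
Start: stock = 39
  Event 1 (sale 13): sell min(13,39)=13. stock: 39 - 13 = 26. total_sold = 13
  Event 2 (sale 4): sell min(4,26)=4. stock: 26 - 4 = 22. total_sold = 17
  Event 3 (sale 18): sell min(18,22)=18. stock: 22 - 18 = 4. total_sold = 35
  Event 4 (restock 28): 4 + 28 = 32
  Event 5 (sale 17): sell min(17,32)=17. stock: 32 - 17 = 15. total_sold = 52
  Event 6 (sale 12): sell min(12,15)=12. stock: 15 - 12 = 3. total_sold = 64
  Event 7 (return 4): 3 + 4 = 7
  Event 8 (return 5): 7 + 5 = 12
  Event 9 (sale 2): sell min(2,12)=2. stock: 12 - 2 = 10. total_sold = 66
  Event 10 (sale 13): sell min(13,10)=10. stock: 10 - 10 = 0. total_sold = 76
  Event 11 (restock 14): 0 + 14 = 14
  Event 12 (sale 14): sell min(14,14)=14. stock: 14 - 14 = 0. total_sold = 90
  Event 13 (restock 38): 0 + 38 = 38
Final: stock = 38, total_sold = 90

Checking against threshold 8:
  After event 1: stock=26 > 8
  After event 2: stock=22 > 8
  After event 3: stock=4 <= 8 -> ALERT
  After event 4: stock=32 > 8
  After event 5: stock=15 > 8
  After event 6: stock=3 <= 8 -> ALERT
  After event 7: stock=7 <= 8 -> ALERT
  After event 8: stock=12 > 8
  After event 9: stock=10 > 8
  After event 10: stock=0 <= 8 -> ALERT
  After event 11: stock=14 > 8
  After event 12: stock=0 <= 8 -> ALERT
  After event 13: stock=38 > 8
Alert events: [3, 6, 7, 10, 12]. Count = 5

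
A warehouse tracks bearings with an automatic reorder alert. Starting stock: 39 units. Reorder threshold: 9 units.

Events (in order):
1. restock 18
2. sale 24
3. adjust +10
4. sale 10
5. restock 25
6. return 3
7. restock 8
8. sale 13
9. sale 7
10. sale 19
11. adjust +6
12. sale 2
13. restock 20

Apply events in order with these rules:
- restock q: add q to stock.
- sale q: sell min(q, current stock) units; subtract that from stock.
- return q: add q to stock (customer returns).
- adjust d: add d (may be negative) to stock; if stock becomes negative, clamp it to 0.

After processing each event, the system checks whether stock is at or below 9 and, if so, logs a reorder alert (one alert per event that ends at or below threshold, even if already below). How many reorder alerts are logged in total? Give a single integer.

Processing events:
Start: stock = 39
  Event 1 (restock 18): 39 + 18 = 57
  Event 2 (sale 24): sell min(24,57)=24. stock: 57 - 24 = 33. total_sold = 24
  Event 3 (adjust +10): 33 + 10 = 43
  Event 4 (sale 10): sell min(10,43)=10. stock: 43 - 10 = 33. total_sold = 34
  Event 5 (restock 25): 33 + 25 = 58
  Event 6 (return 3): 58 + 3 = 61
  Event 7 (restock 8): 61 + 8 = 69
  Event 8 (sale 13): sell min(13,69)=13. stock: 69 - 13 = 56. total_sold = 47
  Event 9 (sale 7): sell min(7,56)=7. stock: 56 - 7 = 49. total_sold = 54
  Event 10 (sale 19): sell min(19,49)=19. stock: 49 - 19 = 30. total_sold = 73
  Event 11 (adjust +6): 30 + 6 = 36
  Event 12 (sale 2): sell min(2,36)=2. stock: 36 - 2 = 34. total_sold = 75
  Event 13 (restock 20): 34 + 20 = 54
Final: stock = 54, total_sold = 75

Checking against threshold 9:
  After event 1: stock=57 > 9
  After event 2: stock=33 > 9
  After event 3: stock=43 > 9
  After event 4: stock=33 > 9
  After event 5: stock=58 > 9
  After event 6: stock=61 > 9
  After event 7: stock=69 > 9
  After event 8: stock=56 > 9
  After event 9: stock=49 > 9
  After event 10: stock=30 > 9
  After event 11: stock=36 > 9
  After event 12: stock=34 > 9
  After event 13: stock=54 > 9
Alert events: []. Count = 0

Answer: 0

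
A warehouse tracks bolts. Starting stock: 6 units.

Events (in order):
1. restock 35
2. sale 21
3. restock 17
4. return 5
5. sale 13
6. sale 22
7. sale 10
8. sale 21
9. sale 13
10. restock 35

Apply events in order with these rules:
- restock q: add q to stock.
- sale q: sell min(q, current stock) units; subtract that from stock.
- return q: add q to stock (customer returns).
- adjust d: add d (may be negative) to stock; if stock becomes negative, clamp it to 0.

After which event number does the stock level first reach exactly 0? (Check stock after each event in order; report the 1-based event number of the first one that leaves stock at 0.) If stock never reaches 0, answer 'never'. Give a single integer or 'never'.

Answer: 7

Derivation:
Processing events:
Start: stock = 6
  Event 1 (restock 35): 6 + 35 = 41
  Event 2 (sale 21): sell min(21,41)=21. stock: 41 - 21 = 20. total_sold = 21
  Event 3 (restock 17): 20 + 17 = 37
  Event 4 (return 5): 37 + 5 = 42
  Event 5 (sale 13): sell min(13,42)=13. stock: 42 - 13 = 29. total_sold = 34
  Event 6 (sale 22): sell min(22,29)=22. stock: 29 - 22 = 7. total_sold = 56
  Event 7 (sale 10): sell min(10,7)=7. stock: 7 - 7 = 0. total_sold = 63
  Event 8 (sale 21): sell min(21,0)=0. stock: 0 - 0 = 0. total_sold = 63
  Event 9 (sale 13): sell min(13,0)=0. stock: 0 - 0 = 0. total_sold = 63
  Event 10 (restock 35): 0 + 35 = 35
Final: stock = 35, total_sold = 63

First zero at event 7.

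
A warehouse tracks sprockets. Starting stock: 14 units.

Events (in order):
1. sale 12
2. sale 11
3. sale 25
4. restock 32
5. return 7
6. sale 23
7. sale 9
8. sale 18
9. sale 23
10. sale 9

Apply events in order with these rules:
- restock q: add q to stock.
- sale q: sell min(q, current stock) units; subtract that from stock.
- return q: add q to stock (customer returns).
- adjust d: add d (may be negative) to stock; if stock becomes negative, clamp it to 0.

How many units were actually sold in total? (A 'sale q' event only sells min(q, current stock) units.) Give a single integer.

Answer: 53

Derivation:
Processing events:
Start: stock = 14
  Event 1 (sale 12): sell min(12,14)=12. stock: 14 - 12 = 2. total_sold = 12
  Event 2 (sale 11): sell min(11,2)=2. stock: 2 - 2 = 0. total_sold = 14
  Event 3 (sale 25): sell min(25,0)=0. stock: 0 - 0 = 0. total_sold = 14
  Event 4 (restock 32): 0 + 32 = 32
  Event 5 (return 7): 32 + 7 = 39
  Event 6 (sale 23): sell min(23,39)=23. stock: 39 - 23 = 16. total_sold = 37
  Event 7 (sale 9): sell min(9,16)=9. stock: 16 - 9 = 7. total_sold = 46
  Event 8 (sale 18): sell min(18,7)=7. stock: 7 - 7 = 0. total_sold = 53
  Event 9 (sale 23): sell min(23,0)=0. stock: 0 - 0 = 0. total_sold = 53
  Event 10 (sale 9): sell min(9,0)=0. stock: 0 - 0 = 0. total_sold = 53
Final: stock = 0, total_sold = 53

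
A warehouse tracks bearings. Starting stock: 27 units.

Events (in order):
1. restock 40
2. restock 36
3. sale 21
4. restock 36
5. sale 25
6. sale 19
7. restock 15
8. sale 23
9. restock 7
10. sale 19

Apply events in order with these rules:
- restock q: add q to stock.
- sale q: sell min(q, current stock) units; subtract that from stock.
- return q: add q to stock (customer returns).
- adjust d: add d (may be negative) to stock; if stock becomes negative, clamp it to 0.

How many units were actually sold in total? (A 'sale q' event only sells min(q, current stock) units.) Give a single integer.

Processing events:
Start: stock = 27
  Event 1 (restock 40): 27 + 40 = 67
  Event 2 (restock 36): 67 + 36 = 103
  Event 3 (sale 21): sell min(21,103)=21. stock: 103 - 21 = 82. total_sold = 21
  Event 4 (restock 36): 82 + 36 = 118
  Event 5 (sale 25): sell min(25,118)=25. stock: 118 - 25 = 93. total_sold = 46
  Event 6 (sale 19): sell min(19,93)=19. stock: 93 - 19 = 74. total_sold = 65
  Event 7 (restock 15): 74 + 15 = 89
  Event 8 (sale 23): sell min(23,89)=23. stock: 89 - 23 = 66. total_sold = 88
  Event 9 (restock 7): 66 + 7 = 73
  Event 10 (sale 19): sell min(19,73)=19. stock: 73 - 19 = 54. total_sold = 107
Final: stock = 54, total_sold = 107

Answer: 107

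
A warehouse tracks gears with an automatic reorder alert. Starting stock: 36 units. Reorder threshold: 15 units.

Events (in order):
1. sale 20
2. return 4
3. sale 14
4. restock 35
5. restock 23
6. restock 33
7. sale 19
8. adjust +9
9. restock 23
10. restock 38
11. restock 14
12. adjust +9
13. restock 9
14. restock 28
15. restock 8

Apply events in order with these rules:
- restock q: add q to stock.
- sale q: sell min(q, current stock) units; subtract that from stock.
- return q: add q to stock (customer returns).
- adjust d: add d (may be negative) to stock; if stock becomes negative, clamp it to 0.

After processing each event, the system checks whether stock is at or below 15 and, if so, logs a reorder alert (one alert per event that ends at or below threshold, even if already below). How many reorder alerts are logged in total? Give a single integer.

Processing events:
Start: stock = 36
  Event 1 (sale 20): sell min(20,36)=20. stock: 36 - 20 = 16. total_sold = 20
  Event 2 (return 4): 16 + 4 = 20
  Event 3 (sale 14): sell min(14,20)=14. stock: 20 - 14 = 6. total_sold = 34
  Event 4 (restock 35): 6 + 35 = 41
  Event 5 (restock 23): 41 + 23 = 64
  Event 6 (restock 33): 64 + 33 = 97
  Event 7 (sale 19): sell min(19,97)=19. stock: 97 - 19 = 78. total_sold = 53
  Event 8 (adjust +9): 78 + 9 = 87
  Event 9 (restock 23): 87 + 23 = 110
  Event 10 (restock 38): 110 + 38 = 148
  Event 11 (restock 14): 148 + 14 = 162
  Event 12 (adjust +9): 162 + 9 = 171
  Event 13 (restock 9): 171 + 9 = 180
  Event 14 (restock 28): 180 + 28 = 208
  Event 15 (restock 8): 208 + 8 = 216
Final: stock = 216, total_sold = 53

Checking against threshold 15:
  After event 1: stock=16 > 15
  After event 2: stock=20 > 15
  After event 3: stock=6 <= 15 -> ALERT
  After event 4: stock=41 > 15
  After event 5: stock=64 > 15
  After event 6: stock=97 > 15
  After event 7: stock=78 > 15
  After event 8: stock=87 > 15
  After event 9: stock=110 > 15
  After event 10: stock=148 > 15
  After event 11: stock=162 > 15
  After event 12: stock=171 > 15
  After event 13: stock=180 > 15
  After event 14: stock=208 > 15
  After event 15: stock=216 > 15
Alert events: [3]. Count = 1

Answer: 1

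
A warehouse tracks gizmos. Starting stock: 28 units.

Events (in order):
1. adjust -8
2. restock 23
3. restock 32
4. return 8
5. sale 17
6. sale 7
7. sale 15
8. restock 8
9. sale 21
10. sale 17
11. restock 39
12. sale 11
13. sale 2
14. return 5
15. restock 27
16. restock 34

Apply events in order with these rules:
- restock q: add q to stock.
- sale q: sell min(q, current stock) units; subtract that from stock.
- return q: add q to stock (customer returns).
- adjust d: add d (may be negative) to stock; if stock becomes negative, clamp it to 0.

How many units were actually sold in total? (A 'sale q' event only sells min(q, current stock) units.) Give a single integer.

Answer: 90

Derivation:
Processing events:
Start: stock = 28
  Event 1 (adjust -8): 28 + -8 = 20
  Event 2 (restock 23): 20 + 23 = 43
  Event 3 (restock 32): 43 + 32 = 75
  Event 4 (return 8): 75 + 8 = 83
  Event 5 (sale 17): sell min(17,83)=17. stock: 83 - 17 = 66. total_sold = 17
  Event 6 (sale 7): sell min(7,66)=7. stock: 66 - 7 = 59. total_sold = 24
  Event 7 (sale 15): sell min(15,59)=15. stock: 59 - 15 = 44. total_sold = 39
  Event 8 (restock 8): 44 + 8 = 52
  Event 9 (sale 21): sell min(21,52)=21. stock: 52 - 21 = 31. total_sold = 60
  Event 10 (sale 17): sell min(17,31)=17. stock: 31 - 17 = 14. total_sold = 77
  Event 11 (restock 39): 14 + 39 = 53
  Event 12 (sale 11): sell min(11,53)=11. stock: 53 - 11 = 42. total_sold = 88
  Event 13 (sale 2): sell min(2,42)=2. stock: 42 - 2 = 40. total_sold = 90
  Event 14 (return 5): 40 + 5 = 45
  Event 15 (restock 27): 45 + 27 = 72
  Event 16 (restock 34): 72 + 34 = 106
Final: stock = 106, total_sold = 90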